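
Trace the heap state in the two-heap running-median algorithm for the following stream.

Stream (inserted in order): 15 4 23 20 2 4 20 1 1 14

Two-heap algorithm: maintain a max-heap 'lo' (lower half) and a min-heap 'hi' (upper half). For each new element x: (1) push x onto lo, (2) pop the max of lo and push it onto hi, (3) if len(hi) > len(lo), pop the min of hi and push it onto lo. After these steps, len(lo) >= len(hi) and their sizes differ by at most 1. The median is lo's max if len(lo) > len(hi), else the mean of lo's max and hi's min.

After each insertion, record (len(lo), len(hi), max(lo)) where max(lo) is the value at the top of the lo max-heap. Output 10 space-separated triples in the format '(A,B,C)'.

Answer: (1,0,15) (1,1,4) (2,1,15) (2,2,15) (3,2,15) (3,3,4) (4,3,15) (4,4,4) (5,4,4) (5,5,4)

Derivation:
Step 1: insert 15 -> lo=[15] hi=[] -> (len(lo)=1, len(hi)=0, max(lo)=15)
Step 2: insert 4 -> lo=[4] hi=[15] -> (len(lo)=1, len(hi)=1, max(lo)=4)
Step 3: insert 23 -> lo=[4, 15] hi=[23] -> (len(lo)=2, len(hi)=1, max(lo)=15)
Step 4: insert 20 -> lo=[4, 15] hi=[20, 23] -> (len(lo)=2, len(hi)=2, max(lo)=15)
Step 5: insert 2 -> lo=[2, 4, 15] hi=[20, 23] -> (len(lo)=3, len(hi)=2, max(lo)=15)
Step 6: insert 4 -> lo=[2, 4, 4] hi=[15, 20, 23] -> (len(lo)=3, len(hi)=3, max(lo)=4)
Step 7: insert 20 -> lo=[2, 4, 4, 15] hi=[20, 20, 23] -> (len(lo)=4, len(hi)=3, max(lo)=15)
Step 8: insert 1 -> lo=[1, 2, 4, 4] hi=[15, 20, 20, 23] -> (len(lo)=4, len(hi)=4, max(lo)=4)
Step 9: insert 1 -> lo=[1, 1, 2, 4, 4] hi=[15, 20, 20, 23] -> (len(lo)=5, len(hi)=4, max(lo)=4)
Step 10: insert 14 -> lo=[1, 1, 2, 4, 4] hi=[14, 15, 20, 20, 23] -> (len(lo)=5, len(hi)=5, max(lo)=4)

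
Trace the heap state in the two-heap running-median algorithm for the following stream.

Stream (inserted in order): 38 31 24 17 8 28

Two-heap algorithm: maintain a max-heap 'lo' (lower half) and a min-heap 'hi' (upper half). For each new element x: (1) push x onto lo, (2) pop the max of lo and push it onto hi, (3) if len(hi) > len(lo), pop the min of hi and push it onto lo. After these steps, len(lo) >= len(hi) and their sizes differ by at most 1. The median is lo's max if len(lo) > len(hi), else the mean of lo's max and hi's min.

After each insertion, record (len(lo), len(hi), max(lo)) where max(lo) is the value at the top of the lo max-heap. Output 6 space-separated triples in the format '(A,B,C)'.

Answer: (1,0,38) (1,1,31) (2,1,31) (2,2,24) (3,2,24) (3,3,24)

Derivation:
Step 1: insert 38 -> lo=[38] hi=[] -> (len(lo)=1, len(hi)=0, max(lo)=38)
Step 2: insert 31 -> lo=[31] hi=[38] -> (len(lo)=1, len(hi)=1, max(lo)=31)
Step 3: insert 24 -> lo=[24, 31] hi=[38] -> (len(lo)=2, len(hi)=1, max(lo)=31)
Step 4: insert 17 -> lo=[17, 24] hi=[31, 38] -> (len(lo)=2, len(hi)=2, max(lo)=24)
Step 5: insert 8 -> lo=[8, 17, 24] hi=[31, 38] -> (len(lo)=3, len(hi)=2, max(lo)=24)
Step 6: insert 28 -> lo=[8, 17, 24] hi=[28, 31, 38] -> (len(lo)=3, len(hi)=3, max(lo)=24)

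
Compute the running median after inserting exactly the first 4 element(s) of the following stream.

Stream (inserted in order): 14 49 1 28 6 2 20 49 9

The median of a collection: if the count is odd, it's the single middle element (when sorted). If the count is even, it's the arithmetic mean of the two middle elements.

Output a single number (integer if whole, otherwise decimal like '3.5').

Answer: 21

Derivation:
Step 1: insert 14 -> lo=[14] (size 1, max 14) hi=[] (size 0) -> median=14
Step 2: insert 49 -> lo=[14] (size 1, max 14) hi=[49] (size 1, min 49) -> median=31.5
Step 3: insert 1 -> lo=[1, 14] (size 2, max 14) hi=[49] (size 1, min 49) -> median=14
Step 4: insert 28 -> lo=[1, 14] (size 2, max 14) hi=[28, 49] (size 2, min 28) -> median=21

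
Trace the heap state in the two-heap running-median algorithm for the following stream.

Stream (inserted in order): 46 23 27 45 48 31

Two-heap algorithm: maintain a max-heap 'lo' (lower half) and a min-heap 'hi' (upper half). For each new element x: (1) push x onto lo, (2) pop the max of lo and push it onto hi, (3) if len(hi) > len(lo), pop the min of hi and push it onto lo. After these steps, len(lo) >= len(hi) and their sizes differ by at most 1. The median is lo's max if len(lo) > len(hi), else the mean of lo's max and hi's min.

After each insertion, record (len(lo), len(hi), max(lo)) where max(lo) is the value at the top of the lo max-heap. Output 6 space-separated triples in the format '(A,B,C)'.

Answer: (1,0,46) (1,1,23) (2,1,27) (2,2,27) (3,2,45) (3,3,31)

Derivation:
Step 1: insert 46 -> lo=[46] hi=[] -> (len(lo)=1, len(hi)=0, max(lo)=46)
Step 2: insert 23 -> lo=[23] hi=[46] -> (len(lo)=1, len(hi)=1, max(lo)=23)
Step 3: insert 27 -> lo=[23, 27] hi=[46] -> (len(lo)=2, len(hi)=1, max(lo)=27)
Step 4: insert 45 -> lo=[23, 27] hi=[45, 46] -> (len(lo)=2, len(hi)=2, max(lo)=27)
Step 5: insert 48 -> lo=[23, 27, 45] hi=[46, 48] -> (len(lo)=3, len(hi)=2, max(lo)=45)
Step 6: insert 31 -> lo=[23, 27, 31] hi=[45, 46, 48] -> (len(lo)=3, len(hi)=3, max(lo)=31)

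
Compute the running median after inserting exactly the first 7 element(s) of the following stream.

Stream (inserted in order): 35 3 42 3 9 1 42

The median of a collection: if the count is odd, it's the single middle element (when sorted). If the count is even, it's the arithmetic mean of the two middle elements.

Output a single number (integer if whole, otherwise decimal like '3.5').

Step 1: insert 35 -> lo=[35] (size 1, max 35) hi=[] (size 0) -> median=35
Step 2: insert 3 -> lo=[3] (size 1, max 3) hi=[35] (size 1, min 35) -> median=19
Step 3: insert 42 -> lo=[3, 35] (size 2, max 35) hi=[42] (size 1, min 42) -> median=35
Step 4: insert 3 -> lo=[3, 3] (size 2, max 3) hi=[35, 42] (size 2, min 35) -> median=19
Step 5: insert 9 -> lo=[3, 3, 9] (size 3, max 9) hi=[35, 42] (size 2, min 35) -> median=9
Step 6: insert 1 -> lo=[1, 3, 3] (size 3, max 3) hi=[9, 35, 42] (size 3, min 9) -> median=6
Step 7: insert 42 -> lo=[1, 3, 3, 9] (size 4, max 9) hi=[35, 42, 42] (size 3, min 35) -> median=9

Answer: 9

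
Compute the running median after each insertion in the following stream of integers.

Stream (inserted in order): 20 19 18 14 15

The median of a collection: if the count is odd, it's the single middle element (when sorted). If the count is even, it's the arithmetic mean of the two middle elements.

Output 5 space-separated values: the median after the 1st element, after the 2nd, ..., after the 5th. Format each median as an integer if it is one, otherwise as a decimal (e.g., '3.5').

Answer: 20 19.5 19 18.5 18

Derivation:
Step 1: insert 20 -> lo=[20] (size 1, max 20) hi=[] (size 0) -> median=20
Step 2: insert 19 -> lo=[19] (size 1, max 19) hi=[20] (size 1, min 20) -> median=19.5
Step 3: insert 18 -> lo=[18, 19] (size 2, max 19) hi=[20] (size 1, min 20) -> median=19
Step 4: insert 14 -> lo=[14, 18] (size 2, max 18) hi=[19, 20] (size 2, min 19) -> median=18.5
Step 5: insert 15 -> lo=[14, 15, 18] (size 3, max 18) hi=[19, 20] (size 2, min 19) -> median=18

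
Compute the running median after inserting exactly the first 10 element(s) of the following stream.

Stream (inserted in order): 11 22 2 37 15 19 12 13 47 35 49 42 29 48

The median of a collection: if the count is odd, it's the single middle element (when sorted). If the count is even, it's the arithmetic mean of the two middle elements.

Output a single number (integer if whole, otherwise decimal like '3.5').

Step 1: insert 11 -> lo=[11] (size 1, max 11) hi=[] (size 0) -> median=11
Step 2: insert 22 -> lo=[11] (size 1, max 11) hi=[22] (size 1, min 22) -> median=16.5
Step 3: insert 2 -> lo=[2, 11] (size 2, max 11) hi=[22] (size 1, min 22) -> median=11
Step 4: insert 37 -> lo=[2, 11] (size 2, max 11) hi=[22, 37] (size 2, min 22) -> median=16.5
Step 5: insert 15 -> lo=[2, 11, 15] (size 3, max 15) hi=[22, 37] (size 2, min 22) -> median=15
Step 6: insert 19 -> lo=[2, 11, 15] (size 3, max 15) hi=[19, 22, 37] (size 3, min 19) -> median=17
Step 7: insert 12 -> lo=[2, 11, 12, 15] (size 4, max 15) hi=[19, 22, 37] (size 3, min 19) -> median=15
Step 8: insert 13 -> lo=[2, 11, 12, 13] (size 4, max 13) hi=[15, 19, 22, 37] (size 4, min 15) -> median=14
Step 9: insert 47 -> lo=[2, 11, 12, 13, 15] (size 5, max 15) hi=[19, 22, 37, 47] (size 4, min 19) -> median=15
Step 10: insert 35 -> lo=[2, 11, 12, 13, 15] (size 5, max 15) hi=[19, 22, 35, 37, 47] (size 5, min 19) -> median=17

Answer: 17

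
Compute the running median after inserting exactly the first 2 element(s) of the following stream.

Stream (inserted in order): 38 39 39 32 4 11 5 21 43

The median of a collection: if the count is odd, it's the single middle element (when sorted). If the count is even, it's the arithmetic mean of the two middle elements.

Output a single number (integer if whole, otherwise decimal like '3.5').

Answer: 38.5

Derivation:
Step 1: insert 38 -> lo=[38] (size 1, max 38) hi=[] (size 0) -> median=38
Step 2: insert 39 -> lo=[38] (size 1, max 38) hi=[39] (size 1, min 39) -> median=38.5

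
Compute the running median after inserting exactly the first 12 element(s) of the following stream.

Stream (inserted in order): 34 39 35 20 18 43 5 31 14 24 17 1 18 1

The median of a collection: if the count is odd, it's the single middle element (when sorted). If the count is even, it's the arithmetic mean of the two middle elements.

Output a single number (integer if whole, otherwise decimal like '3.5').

Step 1: insert 34 -> lo=[34] (size 1, max 34) hi=[] (size 0) -> median=34
Step 2: insert 39 -> lo=[34] (size 1, max 34) hi=[39] (size 1, min 39) -> median=36.5
Step 3: insert 35 -> lo=[34, 35] (size 2, max 35) hi=[39] (size 1, min 39) -> median=35
Step 4: insert 20 -> lo=[20, 34] (size 2, max 34) hi=[35, 39] (size 2, min 35) -> median=34.5
Step 5: insert 18 -> lo=[18, 20, 34] (size 3, max 34) hi=[35, 39] (size 2, min 35) -> median=34
Step 6: insert 43 -> lo=[18, 20, 34] (size 3, max 34) hi=[35, 39, 43] (size 3, min 35) -> median=34.5
Step 7: insert 5 -> lo=[5, 18, 20, 34] (size 4, max 34) hi=[35, 39, 43] (size 3, min 35) -> median=34
Step 8: insert 31 -> lo=[5, 18, 20, 31] (size 4, max 31) hi=[34, 35, 39, 43] (size 4, min 34) -> median=32.5
Step 9: insert 14 -> lo=[5, 14, 18, 20, 31] (size 5, max 31) hi=[34, 35, 39, 43] (size 4, min 34) -> median=31
Step 10: insert 24 -> lo=[5, 14, 18, 20, 24] (size 5, max 24) hi=[31, 34, 35, 39, 43] (size 5, min 31) -> median=27.5
Step 11: insert 17 -> lo=[5, 14, 17, 18, 20, 24] (size 6, max 24) hi=[31, 34, 35, 39, 43] (size 5, min 31) -> median=24
Step 12: insert 1 -> lo=[1, 5, 14, 17, 18, 20] (size 6, max 20) hi=[24, 31, 34, 35, 39, 43] (size 6, min 24) -> median=22

Answer: 22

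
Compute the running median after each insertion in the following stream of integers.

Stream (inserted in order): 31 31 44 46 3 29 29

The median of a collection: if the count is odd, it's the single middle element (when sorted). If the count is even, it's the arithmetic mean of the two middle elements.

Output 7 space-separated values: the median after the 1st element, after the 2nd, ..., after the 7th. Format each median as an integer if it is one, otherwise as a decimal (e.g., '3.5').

Step 1: insert 31 -> lo=[31] (size 1, max 31) hi=[] (size 0) -> median=31
Step 2: insert 31 -> lo=[31] (size 1, max 31) hi=[31] (size 1, min 31) -> median=31
Step 3: insert 44 -> lo=[31, 31] (size 2, max 31) hi=[44] (size 1, min 44) -> median=31
Step 4: insert 46 -> lo=[31, 31] (size 2, max 31) hi=[44, 46] (size 2, min 44) -> median=37.5
Step 5: insert 3 -> lo=[3, 31, 31] (size 3, max 31) hi=[44, 46] (size 2, min 44) -> median=31
Step 6: insert 29 -> lo=[3, 29, 31] (size 3, max 31) hi=[31, 44, 46] (size 3, min 31) -> median=31
Step 7: insert 29 -> lo=[3, 29, 29, 31] (size 4, max 31) hi=[31, 44, 46] (size 3, min 31) -> median=31

Answer: 31 31 31 37.5 31 31 31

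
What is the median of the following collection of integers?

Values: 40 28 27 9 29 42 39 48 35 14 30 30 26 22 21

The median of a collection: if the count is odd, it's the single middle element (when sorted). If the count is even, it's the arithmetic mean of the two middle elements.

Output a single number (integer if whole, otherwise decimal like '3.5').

Answer: 29

Derivation:
Step 1: insert 40 -> lo=[40] (size 1, max 40) hi=[] (size 0) -> median=40
Step 2: insert 28 -> lo=[28] (size 1, max 28) hi=[40] (size 1, min 40) -> median=34
Step 3: insert 27 -> lo=[27, 28] (size 2, max 28) hi=[40] (size 1, min 40) -> median=28
Step 4: insert 9 -> lo=[9, 27] (size 2, max 27) hi=[28, 40] (size 2, min 28) -> median=27.5
Step 5: insert 29 -> lo=[9, 27, 28] (size 3, max 28) hi=[29, 40] (size 2, min 29) -> median=28
Step 6: insert 42 -> lo=[9, 27, 28] (size 3, max 28) hi=[29, 40, 42] (size 3, min 29) -> median=28.5
Step 7: insert 39 -> lo=[9, 27, 28, 29] (size 4, max 29) hi=[39, 40, 42] (size 3, min 39) -> median=29
Step 8: insert 48 -> lo=[9, 27, 28, 29] (size 4, max 29) hi=[39, 40, 42, 48] (size 4, min 39) -> median=34
Step 9: insert 35 -> lo=[9, 27, 28, 29, 35] (size 5, max 35) hi=[39, 40, 42, 48] (size 4, min 39) -> median=35
Step 10: insert 14 -> lo=[9, 14, 27, 28, 29] (size 5, max 29) hi=[35, 39, 40, 42, 48] (size 5, min 35) -> median=32
Step 11: insert 30 -> lo=[9, 14, 27, 28, 29, 30] (size 6, max 30) hi=[35, 39, 40, 42, 48] (size 5, min 35) -> median=30
Step 12: insert 30 -> lo=[9, 14, 27, 28, 29, 30] (size 6, max 30) hi=[30, 35, 39, 40, 42, 48] (size 6, min 30) -> median=30
Step 13: insert 26 -> lo=[9, 14, 26, 27, 28, 29, 30] (size 7, max 30) hi=[30, 35, 39, 40, 42, 48] (size 6, min 30) -> median=30
Step 14: insert 22 -> lo=[9, 14, 22, 26, 27, 28, 29] (size 7, max 29) hi=[30, 30, 35, 39, 40, 42, 48] (size 7, min 30) -> median=29.5
Step 15: insert 21 -> lo=[9, 14, 21, 22, 26, 27, 28, 29] (size 8, max 29) hi=[30, 30, 35, 39, 40, 42, 48] (size 7, min 30) -> median=29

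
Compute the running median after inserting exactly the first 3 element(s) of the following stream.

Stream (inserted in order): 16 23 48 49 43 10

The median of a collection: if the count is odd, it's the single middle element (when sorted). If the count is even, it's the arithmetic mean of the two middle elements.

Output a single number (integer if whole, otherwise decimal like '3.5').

Step 1: insert 16 -> lo=[16] (size 1, max 16) hi=[] (size 0) -> median=16
Step 2: insert 23 -> lo=[16] (size 1, max 16) hi=[23] (size 1, min 23) -> median=19.5
Step 3: insert 48 -> lo=[16, 23] (size 2, max 23) hi=[48] (size 1, min 48) -> median=23

Answer: 23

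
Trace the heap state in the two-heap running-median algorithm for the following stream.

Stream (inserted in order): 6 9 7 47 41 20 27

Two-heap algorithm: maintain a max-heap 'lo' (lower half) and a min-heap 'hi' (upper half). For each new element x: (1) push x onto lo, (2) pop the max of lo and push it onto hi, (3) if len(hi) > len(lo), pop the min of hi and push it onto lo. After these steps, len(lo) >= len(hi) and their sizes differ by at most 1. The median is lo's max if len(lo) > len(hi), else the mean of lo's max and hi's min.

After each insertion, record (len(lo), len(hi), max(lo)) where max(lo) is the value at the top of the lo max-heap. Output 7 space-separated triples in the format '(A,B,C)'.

Step 1: insert 6 -> lo=[6] hi=[] -> (len(lo)=1, len(hi)=0, max(lo)=6)
Step 2: insert 9 -> lo=[6] hi=[9] -> (len(lo)=1, len(hi)=1, max(lo)=6)
Step 3: insert 7 -> lo=[6, 7] hi=[9] -> (len(lo)=2, len(hi)=1, max(lo)=7)
Step 4: insert 47 -> lo=[6, 7] hi=[9, 47] -> (len(lo)=2, len(hi)=2, max(lo)=7)
Step 5: insert 41 -> lo=[6, 7, 9] hi=[41, 47] -> (len(lo)=3, len(hi)=2, max(lo)=9)
Step 6: insert 20 -> lo=[6, 7, 9] hi=[20, 41, 47] -> (len(lo)=3, len(hi)=3, max(lo)=9)
Step 7: insert 27 -> lo=[6, 7, 9, 20] hi=[27, 41, 47] -> (len(lo)=4, len(hi)=3, max(lo)=20)

Answer: (1,0,6) (1,1,6) (2,1,7) (2,2,7) (3,2,9) (3,3,9) (4,3,20)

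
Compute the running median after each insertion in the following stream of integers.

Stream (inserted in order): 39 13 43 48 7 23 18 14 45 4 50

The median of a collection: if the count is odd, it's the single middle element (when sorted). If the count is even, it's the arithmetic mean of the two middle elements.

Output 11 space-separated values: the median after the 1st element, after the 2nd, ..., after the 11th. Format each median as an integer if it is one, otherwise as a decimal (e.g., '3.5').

Answer: 39 26 39 41 39 31 23 20.5 23 20.5 23

Derivation:
Step 1: insert 39 -> lo=[39] (size 1, max 39) hi=[] (size 0) -> median=39
Step 2: insert 13 -> lo=[13] (size 1, max 13) hi=[39] (size 1, min 39) -> median=26
Step 3: insert 43 -> lo=[13, 39] (size 2, max 39) hi=[43] (size 1, min 43) -> median=39
Step 4: insert 48 -> lo=[13, 39] (size 2, max 39) hi=[43, 48] (size 2, min 43) -> median=41
Step 5: insert 7 -> lo=[7, 13, 39] (size 3, max 39) hi=[43, 48] (size 2, min 43) -> median=39
Step 6: insert 23 -> lo=[7, 13, 23] (size 3, max 23) hi=[39, 43, 48] (size 3, min 39) -> median=31
Step 7: insert 18 -> lo=[7, 13, 18, 23] (size 4, max 23) hi=[39, 43, 48] (size 3, min 39) -> median=23
Step 8: insert 14 -> lo=[7, 13, 14, 18] (size 4, max 18) hi=[23, 39, 43, 48] (size 4, min 23) -> median=20.5
Step 9: insert 45 -> lo=[7, 13, 14, 18, 23] (size 5, max 23) hi=[39, 43, 45, 48] (size 4, min 39) -> median=23
Step 10: insert 4 -> lo=[4, 7, 13, 14, 18] (size 5, max 18) hi=[23, 39, 43, 45, 48] (size 5, min 23) -> median=20.5
Step 11: insert 50 -> lo=[4, 7, 13, 14, 18, 23] (size 6, max 23) hi=[39, 43, 45, 48, 50] (size 5, min 39) -> median=23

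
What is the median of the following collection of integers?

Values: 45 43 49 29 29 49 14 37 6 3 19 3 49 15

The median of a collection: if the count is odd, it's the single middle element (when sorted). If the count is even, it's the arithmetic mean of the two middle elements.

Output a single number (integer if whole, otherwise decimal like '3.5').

Step 1: insert 45 -> lo=[45] (size 1, max 45) hi=[] (size 0) -> median=45
Step 2: insert 43 -> lo=[43] (size 1, max 43) hi=[45] (size 1, min 45) -> median=44
Step 3: insert 49 -> lo=[43, 45] (size 2, max 45) hi=[49] (size 1, min 49) -> median=45
Step 4: insert 29 -> lo=[29, 43] (size 2, max 43) hi=[45, 49] (size 2, min 45) -> median=44
Step 5: insert 29 -> lo=[29, 29, 43] (size 3, max 43) hi=[45, 49] (size 2, min 45) -> median=43
Step 6: insert 49 -> lo=[29, 29, 43] (size 3, max 43) hi=[45, 49, 49] (size 3, min 45) -> median=44
Step 7: insert 14 -> lo=[14, 29, 29, 43] (size 4, max 43) hi=[45, 49, 49] (size 3, min 45) -> median=43
Step 8: insert 37 -> lo=[14, 29, 29, 37] (size 4, max 37) hi=[43, 45, 49, 49] (size 4, min 43) -> median=40
Step 9: insert 6 -> lo=[6, 14, 29, 29, 37] (size 5, max 37) hi=[43, 45, 49, 49] (size 4, min 43) -> median=37
Step 10: insert 3 -> lo=[3, 6, 14, 29, 29] (size 5, max 29) hi=[37, 43, 45, 49, 49] (size 5, min 37) -> median=33
Step 11: insert 19 -> lo=[3, 6, 14, 19, 29, 29] (size 6, max 29) hi=[37, 43, 45, 49, 49] (size 5, min 37) -> median=29
Step 12: insert 3 -> lo=[3, 3, 6, 14, 19, 29] (size 6, max 29) hi=[29, 37, 43, 45, 49, 49] (size 6, min 29) -> median=29
Step 13: insert 49 -> lo=[3, 3, 6, 14, 19, 29, 29] (size 7, max 29) hi=[37, 43, 45, 49, 49, 49] (size 6, min 37) -> median=29
Step 14: insert 15 -> lo=[3, 3, 6, 14, 15, 19, 29] (size 7, max 29) hi=[29, 37, 43, 45, 49, 49, 49] (size 7, min 29) -> median=29

Answer: 29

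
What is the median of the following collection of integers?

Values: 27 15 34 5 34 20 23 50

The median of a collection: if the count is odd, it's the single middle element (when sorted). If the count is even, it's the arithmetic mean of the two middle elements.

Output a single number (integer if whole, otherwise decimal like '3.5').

Step 1: insert 27 -> lo=[27] (size 1, max 27) hi=[] (size 0) -> median=27
Step 2: insert 15 -> lo=[15] (size 1, max 15) hi=[27] (size 1, min 27) -> median=21
Step 3: insert 34 -> lo=[15, 27] (size 2, max 27) hi=[34] (size 1, min 34) -> median=27
Step 4: insert 5 -> lo=[5, 15] (size 2, max 15) hi=[27, 34] (size 2, min 27) -> median=21
Step 5: insert 34 -> lo=[5, 15, 27] (size 3, max 27) hi=[34, 34] (size 2, min 34) -> median=27
Step 6: insert 20 -> lo=[5, 15, 20] (size 3, max 20) hi=[27, 34, 34] (size 3, min 27) -> median=23.5
Step 7: insert 23 -> lo=[5, 15, 20, 23] (size 4, max 23) hi=[27, 34, 34] (size 3, min 27) -> median=23
Step 8: insert 50 -> lo=[5, 15, 20, 23] (size 4, max 23) hi=[27, 34, 34, 50] (size 4, min 27) -> median=25

Answer: 25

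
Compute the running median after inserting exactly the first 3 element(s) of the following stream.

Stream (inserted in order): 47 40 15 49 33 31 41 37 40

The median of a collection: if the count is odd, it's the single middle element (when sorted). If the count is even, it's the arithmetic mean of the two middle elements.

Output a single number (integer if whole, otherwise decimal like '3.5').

Answer: 40

Derivation:
Step 1: insert 47 -> lo=[47] (size 1, max 47) hi=[] (size 0) -> median=47
Step 2: insert 40 -> lo=[40] (size 1, max 40) hi=[47] (size 1, min 47) -> median=43.5
Step 3: insert 15 -> lo=[15, 40] (size 2, max 40) hi=[47] (size 1, min 47) -> median=40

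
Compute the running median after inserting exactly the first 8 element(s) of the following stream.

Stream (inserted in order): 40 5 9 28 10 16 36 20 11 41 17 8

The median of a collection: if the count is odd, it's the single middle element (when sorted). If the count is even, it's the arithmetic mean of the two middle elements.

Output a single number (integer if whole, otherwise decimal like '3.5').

Step 1: insert 40 -> lo=[40] (size 1, max 40) hi=[] (size 0) -> median=40
Step 2: insert 5 -> lo=[5] (size 1, max 5) hi=[40] (size 1, min 40) -> median=22.5
Step 3: insert 9 -> lo=[5, 9] (size 2, max 9) hi=[40] (size 1, min 40) -> median=9
Step 4: insert 28 -> lo=[5, 9] (size 2, max 9) hi=[28, 40] (size 2, min 28) -> median=18.5
Step 5: insert 10 -> lo=[5, 9, 10] (size 3, max 10) hi=[28, 40] (size 2, min 28) -> median=10
Step 6: insert 16 -> lo=[5, 9, 10] (size 3, max 10) hi=[16, 28, 40] (size 3, min 16) -> median=13
Step 7: insert 36 -> lo=[5, 9, 10, 16] (size 4, max 16) hi=[28, 36, 40] (size 3, min 28) -> median=16
Step 8: insert 20 -> lo=[5, 9, 10, 16] (size 4, max 16) hi=[20, 28, 36, 40] (size 4, min 20) -> median=18

Answer: 18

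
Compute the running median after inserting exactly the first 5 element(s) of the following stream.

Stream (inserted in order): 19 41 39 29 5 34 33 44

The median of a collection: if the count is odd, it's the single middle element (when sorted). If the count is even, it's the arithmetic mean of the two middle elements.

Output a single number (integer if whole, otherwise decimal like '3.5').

Answer: 29

Derivation:
Step 1: insert 19 -> lo=[19] (size 1, max 19) hi=[] (size 0) -> median=19
Step 2: insert 41 -> lo=[19] (size 1, max 19) hi=[41] (size 1, min 41) -> median=30
Step 3: insert 39 -> lo=[19, 39] (size 2, max 39) hi=[41] (size 1, min 41) -> median=39
Step 4: insert 29 -> lo=[19, 29] (size 2, max 29) hi=[39, 41] (size 2, min 39) -> median=34
Step 5: insert 5 -> lo=[5, 19, 29] (size 3, max 29) hi=[39, 41] (size 2, min 39) -> median=29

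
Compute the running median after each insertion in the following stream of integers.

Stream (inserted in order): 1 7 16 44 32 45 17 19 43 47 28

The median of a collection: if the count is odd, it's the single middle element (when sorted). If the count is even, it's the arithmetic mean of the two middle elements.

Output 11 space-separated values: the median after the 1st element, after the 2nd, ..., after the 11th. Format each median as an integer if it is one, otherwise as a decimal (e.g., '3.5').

Step 1: insert 1 -> lo=[1] (size 1, max 1) hi=[] (size 0) -> median=1
Step 2: insert 7 -> lo=[1] (size 1, max 1) hi=[7] (size 1, min 7) -> median=4
Step 3: insert 16 -> lo=[1, 7] (size 2, max 7) hi=[16] (size 1, min 16) -> median=7
Step 4: insert 44 -> lo=[1, 7] (size 2, max 7) hi=[16, 44] (size 2, min 16) -> median=11.5
Step 5: insert 32 -> lo=[1, 7, 16] (size 3, max 16) hi=[32, 44] (size 2, min 32) -> median=16
Step 6: insert 45 -> lo=[1, 7, 16] (size 3, max 16) hi=[32, 44, 45] (size 3, min 32) -> median=24
Step 7: insert 17 -> lo=[1, 7, 16, 17] (size 4, max 17) hi=[32, 44, 45] (size 3, min 32) -> median=17
Step 8: insert 19 -> lo=[1, 7, 16, 17] (size 4, max 17) hi=[19, 32, 44, 45] (size 4, min 19) -> median=18
Step 9: insert 43 -> lo=[1, 7, 16, 17, 19] (size 5, max 19) hi=[32, 43, 44, 45] (size 4, min 32) -> median=19
Step 10: insert 47 -> lo=[1, 7, 16, 17, 19] (size 5, max 19) hi=[32, 43, 44, 45, 47] (size 5, min 32) -> median=25.5
Step 11: insert 28 -> lo=[1, 7, 16, 17, 19, 28] (size 6, max 28) hi=[32, 43, 44, 45, 47] (size 5, min 32) -> median=28

Answer: 1 4 7 11.5 16 24 17 18 19 25.5 28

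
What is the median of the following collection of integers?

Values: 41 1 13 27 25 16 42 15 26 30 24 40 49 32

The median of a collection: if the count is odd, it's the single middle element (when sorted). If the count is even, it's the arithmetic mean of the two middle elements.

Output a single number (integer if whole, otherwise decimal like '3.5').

Step 1: insert 41 -> lo=[41] (size 1, max 41) hi=[] (size 0) -> median=41
Step 2: insert 1 -> lo=[1] (size 1, max 1) hi=[41] (size 1, min 41) -> median=21
Step 3: insert 13 -> lo=[1, 13] (size 2, max 13) hi=[41] (size 1, min 41) -> median=13
Step 4: insert 27 -> lo=[1, 13] (size 2, max 13) hi=[27, 41] (size 2, min 27) -> median=20
Step 5: insert 25 -> lo=[1, 13, 25] (size 3, max 25) hi=[27, 41] (size 2, min 27) -> median=25
Step 6: insert 16 -> lo=[1, 13, 16] (size 3, max 16) hi=[25, 27, 41] (size 3, min 25) -> median=20.5
Step 7: insert 42 -> lo=[1, 13, 16, 25] (size 4, max 25) hi=[27, 41, 42] (size 3, min 27) -> median=25
Step 8: insert 15 -> lo=[1, 13, 15, 16] (size 4, max 16) hi=[25, 27, 41, 42] (size 4, min 25) -> median=20.5
Step 9: insert 26 -> lo=[1, 13, 15, 16, 25] (size 5, max 25) hi=[26, 27, 41, 42] (size 4, min 26) -> median=25
Step 10: insert 30 -> lo=[1, 13, 15, 16, 25] (size 5, max 25) hi=[26, 27, 30, 41, 42] (size 5, min 26) -> median=25.5
Step 11: insert 24 -> lo=[1, 13, 15, 16, 24, 25] (size 6, max 25) hi=[26, 27, 30, 41, 42] (size 5, min 26) -> median=25
Step 12: insert 40 -> lo=[1, 13, 15, 16, 24, 25] (size 6, max 25) hi=[26, 27, 30, 40, 41, 42] (size 6, min 26) -> median=25.5
Step 13: insert 49 -> lo=[1, 13, 15, 16, 24, 25, 26] (size 7, max 26) hi=[27, 30, 40, 41, 42, 49] (size 6, min 27) -> median=26
Step 14: insert 32 -> lo=[1, 13, 15, 16, 24, 25, 26] (size 7, max 26) hi=[27, 30, 32, 40, 41, 42, 49] (size 7, min 27) -> median=26.5

Answer: 26.5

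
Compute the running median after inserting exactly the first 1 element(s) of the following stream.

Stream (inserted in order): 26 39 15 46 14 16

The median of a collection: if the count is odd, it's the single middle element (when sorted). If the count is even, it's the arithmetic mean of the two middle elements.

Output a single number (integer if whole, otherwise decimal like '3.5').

Step 1: insert 26 -> lo=[26] (size 1, max 26) hi=[] (size 0) -> median=26

Answer: 26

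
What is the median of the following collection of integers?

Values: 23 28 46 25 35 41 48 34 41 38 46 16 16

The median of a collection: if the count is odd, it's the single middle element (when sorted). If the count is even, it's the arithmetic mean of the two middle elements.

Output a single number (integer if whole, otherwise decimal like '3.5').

Answer: 35

Derivation:
Step 1: insert 23 -> lo=[23] (size 1, max 23) hi=[] (size 0) -> median=23
Step 2: insert 28 -> lo=[23] (size 1, max 23) hi=[28] (size 1, min 28) -> median=25.5
Step 3: insert 46 -> lo=[23, 28] (size 2, max 28) hi=[46] (size 1, min 46) -> median=28
Step 4: insert 25 -> lo=[23, 25] (size 2, max 25) hi=[28, 46] (size 2, min 28) -> median=26.5
Step 5: insert 35 -> lo=[23, 25, 28] (size 3, max 28) hi=[35, 46] (size 2, min 35) -> median=28
Step 6: insert 41 -> lo=[23, 25, 28] (size 3, max 28) hi=[35, 41, 46] (size 3, min 35) -> median=31.5
Step 7: insert 48 -> lo=[23, 25, 28, 35] (size 4, max 35) hi=[41, 46, 48] (size 3, min 41) -> median=35
Step 8: insert 34 -> lo=[23, 25, 28, 34] (size 4, max 34) hi=[35, 41, 46, 48] (size 4, min 35) -> median=34.5
Step 9: insert 41 -> lo=[23, 25, 28, 34, 35] (size 5, max 35) hi=[41, 41, 46, 48] (size 4, min 41) -> median=35
Step 10: insert 38 -> lo=[23, 25, 28, 34, 35] (size 5, max 35) hi=[38, 41, 41, 46, 48] (size 5, min 38) -> median=36.5
Step 11: insert 46 -> lo=[23, 25, 28, 34, 35, 38] (size 6, max 38) hi=[41, 41, 46, 46, 48] (size 5, min 41) -> median=38
Step 12: insert 16 -> lo=[16, 23, 25, 28, 34, 35] (size 6, max 35) hi=[38, 41, 41, 46, 46, 48] (size 6, min 38) -> median=36.5
Step 13: insert 16 -> lo=[16, 16, 23, 25, 28, 34, 35] (size 7, max 35) hi=[38, 41, 41, 46, 46, 48] (size 6, min 38) -> median=35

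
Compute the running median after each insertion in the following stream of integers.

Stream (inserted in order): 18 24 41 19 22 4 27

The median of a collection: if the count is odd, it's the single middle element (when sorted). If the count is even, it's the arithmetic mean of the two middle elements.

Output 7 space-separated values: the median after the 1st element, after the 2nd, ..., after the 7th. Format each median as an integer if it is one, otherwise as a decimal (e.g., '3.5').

Step 1: insert 18 -> lo=[18] (size 1, max 18) hi=[] (size 0) -> median=18
Step 2: insert 24 -> lo=[18] (size 1, max 18) hi=[24] (size 1, min 24) -> median=21
Step 3: insert 41 -> lo=[18, 24] (size 2, max 24) hi=[41] (size 1, min 41) -> median=24
Step 4: insert 19 -> lo=[18, 19] (size 2, max 19) hi=[24, 41] (size 2, min 24) -> median=21.5
Step 5: insert 22 -> lo=[18, 19, 22] (size 3, max 22) hi=[24, 41] (size 2, min 24) -> median=22
Step 6: insert 4 -> lo=[4, 18, 19] (size 3, max 19) hi=[22, 24, 41] (size 3, min 22) -> median=20.5
Step 7: insert 27 -> lo=[4, 18, 19, 22] (size 4, max 22) hi=[24, 27, 41] (size 3, min 24) -> median=22

Answer: 18 21 24 21.5 22 20.5 22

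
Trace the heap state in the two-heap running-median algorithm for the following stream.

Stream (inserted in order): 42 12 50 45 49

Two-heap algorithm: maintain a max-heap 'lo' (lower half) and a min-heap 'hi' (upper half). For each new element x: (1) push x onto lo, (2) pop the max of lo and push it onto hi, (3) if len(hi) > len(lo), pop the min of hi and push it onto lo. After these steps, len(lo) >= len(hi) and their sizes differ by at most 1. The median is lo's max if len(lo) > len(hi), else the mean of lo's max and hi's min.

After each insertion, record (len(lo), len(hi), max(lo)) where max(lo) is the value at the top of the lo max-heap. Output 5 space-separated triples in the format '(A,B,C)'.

Step 1: insert 42 -> lo=[42] hi=[] -> (len(lo)=1, len(hi)=0, max(lo)=42)
Step 2: insert 12 -> lo=[12] hi=[42] -> (len(lo)=1, len(hi)=1, max(lo)=12)
Step 3: insert 50 -> lo=[12, 42] hi=[50] -> (len(lo)=2, len(hi)=1, max(lo)=42)
Step 4: insert 45 -> lo=[12, 42] hi=[45, 50] -> (len(lo)=2, len(hi)=2, max(lo)=42)
Step 5: insert 49 -> lo=[12, 42, 45] hi=[49, 50] -> (len(lo)=3, len(hi)=2, max(lo)=45)

Answer: (1,0,42) (1,1,12) (2,1,42) (2,2,42) (3,2,45)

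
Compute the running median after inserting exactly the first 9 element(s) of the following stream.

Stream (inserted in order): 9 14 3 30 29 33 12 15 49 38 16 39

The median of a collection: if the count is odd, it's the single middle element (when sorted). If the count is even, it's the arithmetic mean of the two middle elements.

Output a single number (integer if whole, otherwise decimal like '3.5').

Step 1: insert 9 -> lo=[9] (size 1, max 9) hi=[] (size 0) -> median=9
Step 2: insert 14 -> lo=[9] (size 1, max 9) hi=[14] (size 1, min 14) -> median=11.5
Step 3: insert 3 -> lo=[3, 9] (size 2, max 9) hi=[14] (size 1, min 14) -> median=9
Step 4: insert 30 -> lo=[3, 9] (size 2, max 9) hi=[14, 30] (size 2, min 14) -> median=11.5
Step 5: insert 29 -> lo=[3, 9, 14] (size 3, max 14) hi=[29, 30] (size 2, min 29) -> median=14
Step 6: insert 33 -> lo=[3, 9, 14] (size 3, max 14) hi=[29, 30, 33] (size 3, min 29) -> median=21.5
Step 7: insert 12 -> lo=[3, 9, 12, 14] (size 4, max 14) hi=[29, 30, 33] (size 3, min 29) -> median=14
Step 8: insert 15 -> lo=[3, 9, 12, 14] (size 4, max 14) hi=[15, 29, 30, 33] (size 4, min 15) -> median=14.5
Step 9: insert 49 -> lo=[3, 9, 12, 14, 15] (size 5, max 15) hi=[29, 30, 33, 49] (size 4, min 29) -> median=15

Answer: 15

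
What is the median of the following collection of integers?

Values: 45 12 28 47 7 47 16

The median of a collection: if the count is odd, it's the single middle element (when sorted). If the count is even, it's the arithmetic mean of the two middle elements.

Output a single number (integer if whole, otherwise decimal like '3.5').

Step 1: insert 45 -> lo=[45] (size 1, max 45) hi=[] (size 0) -> median=45
Step 2: insert 12 -> lo=[12] (size 1, max 12) hi=[45] (size 1, min 45) -> median=28.5
Step 3: insert 28 -> lo=[12, 28] (size 2, max 28) hi=[45] (size 1, min 45) -> median=28
Step 4: insert 47 -> lo=[12, 28] (size 2, max 28) hi=[45, 47] (size 2, min 45) -> median=36.5
Step 5: insert 7 -> lo=[7, 12, 28] (size 3, max 28) hi=[45, 47] (size 2, min 45) -> median=28
Step 6: insert 47 -> lo=[7, 12, 28] (size 3, max 28) hi=[45, 47, 47] (size 3, min 45) -> median=36.5
Step 7: insert 16 -> lo=[7, 12, 16, 28] (size 4, max 28) hi=[45, 47, 47] (size 3, min 45) -> median=28

Answer: 28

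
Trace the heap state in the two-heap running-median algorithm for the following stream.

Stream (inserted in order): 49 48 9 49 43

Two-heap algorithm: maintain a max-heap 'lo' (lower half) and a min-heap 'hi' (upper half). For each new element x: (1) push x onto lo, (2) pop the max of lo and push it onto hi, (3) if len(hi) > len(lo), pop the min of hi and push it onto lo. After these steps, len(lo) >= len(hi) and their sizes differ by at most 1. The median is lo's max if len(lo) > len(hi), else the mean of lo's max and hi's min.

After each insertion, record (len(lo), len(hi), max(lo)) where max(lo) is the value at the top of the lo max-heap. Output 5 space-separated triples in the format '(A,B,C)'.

Step 1: insert 49 -> lo=[49] hi=[] -> (len(lo)=1, len(hi)=0, max(lo)=49)
Step 2: insert 48 -> lo=[48] hi=[49] -> (len(lo)=1, len(hi)=1, max(lo)=48)
Step 3: insert 9 -> lo=[9, 48] hi=[49] -> (len(lo)=2, len(hi)=1, max(lo)=48)
Step 4: insert 49 -> lo=[9, 48] hi=[49, 49] -> (len(lo)=2, len(hi)=2, max(lo)=48)
Step 5: insert 43 -> lo=[9, 43, 48] hi=[49, 49] -> (len(lo)=3, len(hi)=2, max(lo)=48)

Answer: (1,0,49) (1,1,48) (2,1,48) (2,2,48) (3,2,48)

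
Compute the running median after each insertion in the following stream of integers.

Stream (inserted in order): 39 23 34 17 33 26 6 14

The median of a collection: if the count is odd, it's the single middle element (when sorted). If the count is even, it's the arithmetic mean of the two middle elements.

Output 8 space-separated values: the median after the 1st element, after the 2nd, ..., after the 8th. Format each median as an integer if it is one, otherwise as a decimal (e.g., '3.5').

Answer: 39 31 34 28.5 33 29.5 26 24.5

Derivation:
Step 1: insert 39 -> lo=[39] (size 1, max 39) hi=[] (size 0) -> median=39
Step 2: insert 23 -> lo=[23] (size 1, max 23) hi=[39] (size 1, min 39) -> median=31
Step 3: insert 34 -> lo=[23, 34] (size 2, max 34) hi=[39] (size 1, min 39) -> median=34
Step 4: insert 17 -> lo=[17, 23] (size 2, max 23) hi=[34, 39] (size 2, min 34) -> median=28.5
Step 5: insert 33 -> lo=[17, 23, 33] (size 3, max 33) hi=[34, 39] (size 2, min 34) -> median=33
Step 6: insert 26 -> lo=[17, 23, 26] (size 3, max 26) hi=[33, 34, 39] (size 3, min 33) -> median=29.5
Step 7: insert 6 -> lo=[6, 17, 23, 26] (size 4, max 26) hi=[33, 34, 39] (size 3, min 33) -> median=26
Step 8: insert 14 -> lo=[6, 14, 17, 23] (size 4, max 23) hi=[26, 33, 34, 39] (size 4, min 26) -> median=24.5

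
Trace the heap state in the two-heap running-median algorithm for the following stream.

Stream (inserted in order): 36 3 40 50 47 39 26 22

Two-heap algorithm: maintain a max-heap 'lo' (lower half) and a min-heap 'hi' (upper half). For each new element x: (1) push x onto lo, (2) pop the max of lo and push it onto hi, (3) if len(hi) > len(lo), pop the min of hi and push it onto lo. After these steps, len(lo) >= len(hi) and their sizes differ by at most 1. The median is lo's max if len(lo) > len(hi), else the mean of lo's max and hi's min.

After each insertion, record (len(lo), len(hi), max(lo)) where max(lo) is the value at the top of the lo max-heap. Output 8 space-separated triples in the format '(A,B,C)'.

Answer: (1,0,36) (1,1,3) (2,1,36) (2,2,36) (3,2,40) (3,3,39) (4,3,39) (4,4,36)

Derivation:
Step 1: insert 36 -> lo=[36] hi=[] -> (len(lo)=1, len(hi)=0, max(lo)=36)
Step 2: insert 3 -> lo=[3] hi=[36] -> (len(lo)=1, len(hi)=1, max(lo)=3)
Step 3: insert 40 -> lo=[3, 36] hi=[40] -> (len(lo)=2, len(hi)=1, max(lo)=36)
Step 4: insert 50 -> lo=[3, 36] hi=[40, 50] -> (len(lo)=2, len(hi)=2, max(lo)=36)
Step 5: insert 47 -> lo=[3, 36, 40] hi=[47, 50] -> (len(lo)=3, len(hi)=2, max(lo)=40)
Step 6: insert 39 -> lo=[3, 36, 39] hi=[40, 47, 50] -> (len(lo)=3, len(hi)=3, max(lo)=39)
Step 7: insert 26 -> lo=[3, 26, 36, 39] hi=[40, 47, 50] -> (len(lo)=4, len(hi)=3, max(lo)=39)
Step 8: insert 22 -> lo=[3, 22, 26, 36] hi=[39, 40, 47, 50] -> (len(lo)=4, len(hi)=4, max(lo)=36)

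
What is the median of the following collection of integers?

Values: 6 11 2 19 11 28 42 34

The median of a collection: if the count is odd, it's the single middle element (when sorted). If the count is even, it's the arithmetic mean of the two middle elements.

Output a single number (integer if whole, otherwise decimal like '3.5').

Answer: 15

Derivation:
Step 1: insert 6 -> lo=[6] (size 1, max 6) hi=[] (size 0) -> median=6
Step 2: insert 11 -> lo=[6] (size 1, max 6) hi=[11] (size 1, min 11) -> median=8.5
Step 3: insert 2 -> lo=[2, 6] (size 2, max 6) hi=[11] (size 1, min 11) -> median=6
Step 4: insert 19 -> lo=[2, 6] (size 2, max 6) hi=[11, 19] (size 2, min 11) -> median=8.5
Step 5: insert 11 -> lo=[2, 6, 11] (size 3, max 11) hi=[11, 19] (size 2, min 11) -> median=11
Step 6: insert 28 -> lo=[2, 6, 11] (size 3, max 11) hi=[11, 19, 28] (size 3, min 11) -> median=11
Step 7: insert 42 -> lo=[2, 6, 11, 11] (size 4, max 11) hi=[19, 28, 42] (size 3, min 19) -> median=11
Step 8: insert 34 -> lo=[2, 6, 11, 11] (size 4, max 11) hi=[19, 28, 34, 42] (size 4, min 19) -> median=15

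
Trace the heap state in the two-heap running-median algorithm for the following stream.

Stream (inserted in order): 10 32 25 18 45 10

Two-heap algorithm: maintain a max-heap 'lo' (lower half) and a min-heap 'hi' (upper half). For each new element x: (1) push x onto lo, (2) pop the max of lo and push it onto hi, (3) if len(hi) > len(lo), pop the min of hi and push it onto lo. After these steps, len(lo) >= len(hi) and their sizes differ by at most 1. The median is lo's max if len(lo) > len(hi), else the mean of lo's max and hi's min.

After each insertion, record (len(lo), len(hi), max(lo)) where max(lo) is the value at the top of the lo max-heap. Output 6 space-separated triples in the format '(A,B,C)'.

Answer: (1,0,10) (1,1,10) (2,1,25) (2,2,18) (3,2,25) (3,3,18)

Derivation:
Step 1: insert 10 -> lo=[10] hi=[] -> (len(lo)=1, len(hi)=0, max(lo)=10)
Step 2: insert 32 -> lo=[10] hi=[32] -> (len(lo)=1, len(hi)=1, max(lo)=10)
Step 3: insert 25 -> lo=[10, 25] hi=[32] -> (len(lo)=2, len(hi)=1, max(lo)=25)
Step 4: insert 18 -> lo=[10, 18] hi=[25, 32] -> (len(lo)=2, len(hi)=2, max(lo)=18)
Step 5: insert 45 -> lo=[10, 18, 25] hi=[32, 45] -> (len(lo)=3, len(hi)=2, max(lo)=25)
Step 6: insert 10 -> lo=[10, 10, 18] hi=[25, 32, 45] -> (len(lo)=3, len(hi)=3, max(lo)=18)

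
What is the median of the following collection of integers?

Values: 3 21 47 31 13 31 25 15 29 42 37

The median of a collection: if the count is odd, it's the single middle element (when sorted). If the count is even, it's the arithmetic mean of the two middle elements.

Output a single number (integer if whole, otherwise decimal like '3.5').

Answer: 29

Derivation:
Step 1: insert 3 -> lo=[3] (size 1, max 3) hi=[] (size 0) -> median=3
Step 2: insert 21 -> lo=[3] (size 1, max 3) hi=[21] (size 1, min 21) -> median=12
Step 3: insert 47 -> lo=[3, 21] (size 2, max 21) hi=[47] (size 1, min 47) -> median=21
Step 4: insert 31 -> lo=[3, 21] (size 2, max 21) hi=[31, 47] (size 2, min 31) -> median=26
Step 5: insert 13 -> lo=[3, 13, 21] (size 3, max 21) hi=[31, 47] (size 2, min 31) -> median=21
Step 6: insert 31 -> lo=[3, 13, 21] (size 3, max 21) hi=[31, 31, 47] (size 3, min 31) -> median=26
Step 7: insert 25 -> lo=[3, 13, 21, 25] (size 4, max 25) hi=[31, 31, 47] (size 3, min 31) -> median=25
Step 8: insert 15 -> lo=[3, 13, 15, 21] (size 4, max 21) hi=[25, 31, 31, 47] (size 4, min 25) -> median=23
Step 9: insert 29 -> lo=[3, 13, 15, 21, 25] (size 5, max 25) hi=[29, 31, 31, 47] (size 4, min 29) -> median=25
Step 10: insert 42 -> lo=[3, 13, 15, 21, 25] (size 5, max 25) hi=[29, 31, 31, 42, 47] (size 5, min 29) -> median=27
Step 11: insert 37 -> lo=[3, 13, 15, 21, 25, 29] (size 6, max 29) hi=[31, 31, 37, 42, 47] (size 5, min 31) -> median=29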